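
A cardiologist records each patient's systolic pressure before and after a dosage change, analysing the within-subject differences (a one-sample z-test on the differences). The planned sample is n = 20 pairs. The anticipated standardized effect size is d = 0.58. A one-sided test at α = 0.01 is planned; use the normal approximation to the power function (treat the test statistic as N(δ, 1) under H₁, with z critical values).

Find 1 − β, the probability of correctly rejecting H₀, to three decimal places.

Noncentrality parameter: δ = d·√n = 0.58 × √20 = 2.5938
One-sided α = 0.01 → critical value z_{0.01} = 2.326.
Power = P(Z > 2.326 − δ) = Φ(0.267) = 0.6055.

Power ≈ 0.605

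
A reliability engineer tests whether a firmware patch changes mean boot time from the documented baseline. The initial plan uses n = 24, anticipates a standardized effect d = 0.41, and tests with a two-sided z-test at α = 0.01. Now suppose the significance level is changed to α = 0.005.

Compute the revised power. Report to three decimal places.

δ = d·√n = 0.41 × √24 = 2.0086 (unchanged). New critical value: z_{0.0025} = 2.807.
Revised power = Φ(δ − 2.807) + Φ(−δ − 2.807) = Φ(-0.798) + Φ(-4.816) = 0.2123 + 0.0000 = 0.2123.

Power ≈ 0.212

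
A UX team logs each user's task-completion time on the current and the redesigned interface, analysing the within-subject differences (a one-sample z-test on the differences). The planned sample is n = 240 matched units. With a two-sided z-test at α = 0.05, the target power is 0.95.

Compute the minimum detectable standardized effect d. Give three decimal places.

d ≈ 0.233

Need Φ(δ − 1.960) = 0.95, so δ = 1.960 + 1.645 = 3.605.
(Lower-tail contribution to power is negligible for δ > 0.)
δ = d·√n ⇒ d = δ/√n = 3.605/√240 = 0.2327.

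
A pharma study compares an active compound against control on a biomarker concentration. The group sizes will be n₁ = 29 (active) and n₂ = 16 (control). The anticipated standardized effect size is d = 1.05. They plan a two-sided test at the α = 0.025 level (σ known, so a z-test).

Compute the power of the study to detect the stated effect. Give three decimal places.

Noncentrality parameter: δ = d / √(1/n₁ + 1/n₂) = 1.05 / √(1/29 + 1/16) = 3.3716
Two-sided α = 0.025 → critical value z_{0.0125} = 2.241.
Power = Φ(δ − 2.241) + Φ(−δ − 2.241) = Φ(1.130) + Φ(-5.613) = 0.8708 + 0.0000 = 0.8708.

Power ≈ 0.871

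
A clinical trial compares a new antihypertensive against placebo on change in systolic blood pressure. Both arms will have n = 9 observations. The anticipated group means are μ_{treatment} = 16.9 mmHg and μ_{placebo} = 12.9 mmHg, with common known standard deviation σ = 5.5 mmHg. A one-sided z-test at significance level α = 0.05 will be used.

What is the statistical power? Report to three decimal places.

Standardized effect: d = |μ_{treatment} − μ_{placebo}| / σ = |16.9 − 12.9| / 5.5 = 0.7273
Noncentrality parameter: δ = d·√(n/2) = 0.7273 × √(9/2) = 1.5428
Critical value for a one-sided test at α = 0.05: z_α = 1.645.
Power = P(Z > 1.645 − δ) = Φ(-0.102) = 0.4593.

Power ≈ 0.459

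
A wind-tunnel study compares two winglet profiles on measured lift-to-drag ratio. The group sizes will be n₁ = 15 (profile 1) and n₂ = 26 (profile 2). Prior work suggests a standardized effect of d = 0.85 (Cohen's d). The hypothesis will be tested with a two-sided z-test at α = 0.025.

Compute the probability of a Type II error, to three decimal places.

Noncentrality parameter: λ = d / √(1/n₁ + 1/n₂) = 0.85 / √(1/15 + 1/26) = 2.6216
Critical value for a two-sided test at α = 0.025: z_{α/2} = 2.241.
Power = Φ(λ − 2.241) + Φ(−λ − 2.241) = Φ(0.380) + Φ(-4.863) = 0.6481 + 0.0000 = 0.6481.
Type II error: β = 1 − power = 1 − 0.6481 = 0.3519.

β ≈ 0.352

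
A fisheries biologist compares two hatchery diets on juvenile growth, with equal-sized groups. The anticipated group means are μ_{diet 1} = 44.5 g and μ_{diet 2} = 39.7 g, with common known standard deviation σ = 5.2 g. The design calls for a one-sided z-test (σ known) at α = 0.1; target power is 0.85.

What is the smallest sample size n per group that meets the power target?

n = 13 per group

Standardized effect: d = |μ_{diet 1} − μ_{diet 2}| / σ = |44.5 − 39.7| / 5.2 = 0.9231
For power 0.85 need Φ(δ − z_{0.1}) = 0.85, so δ = z_{0.1} + z_{0.15} = 1.282 + 1.036 = 2.318.
δ = d·√(n/2) ⇒ n = 2(δ/d)² = 2 × (2.318 / 0.9231)² = 12.61.
Round up to the next whole unit.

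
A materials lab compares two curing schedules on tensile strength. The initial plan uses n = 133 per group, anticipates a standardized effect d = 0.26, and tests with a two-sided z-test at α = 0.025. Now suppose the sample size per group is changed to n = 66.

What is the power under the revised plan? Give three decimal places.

Power ≈ 0.227

With n = 66 per group: δ = d·√(n/2) = 0.26 × √(66/2) = 1.4936. Critical value z_{0.0125} = 2.241.
Revised power = Φ(δ − 2.241) + Φ(−δ − 2.241) = Φ(-0.748) + Φ(-3.735) = 0.2273 + 0.0001 = 0.2274.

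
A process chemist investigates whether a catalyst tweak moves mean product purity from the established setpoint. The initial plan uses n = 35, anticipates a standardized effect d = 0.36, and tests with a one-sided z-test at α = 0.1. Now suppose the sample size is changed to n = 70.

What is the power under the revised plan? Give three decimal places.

With n = 70: δ = d·√n = 0.36 × √70 = 3.0120. Critical value z_{0.1} = 1.282.
Revised power = P(Z > 1.282 − δ) = Φ(1.730) = 0.9582.

Power ≈ 0.958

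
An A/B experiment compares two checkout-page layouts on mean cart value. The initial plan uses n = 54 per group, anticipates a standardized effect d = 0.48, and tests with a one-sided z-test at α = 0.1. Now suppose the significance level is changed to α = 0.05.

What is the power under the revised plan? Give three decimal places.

Power ≈ 0.802

δ = d·√(n/2) = 0.48 × √(54/2) = 2.4942 (unchanged). New critical value: z_{0.05} = 1.645.
Revised power = P(Z > 1.645 − δ) = Φ(0.849) = 0.8021.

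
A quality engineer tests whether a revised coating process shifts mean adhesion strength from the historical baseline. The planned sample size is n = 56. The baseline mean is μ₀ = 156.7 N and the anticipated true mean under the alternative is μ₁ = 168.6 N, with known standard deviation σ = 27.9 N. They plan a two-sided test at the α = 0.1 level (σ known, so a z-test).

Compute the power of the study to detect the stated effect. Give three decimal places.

Standardized effect: d = |μ₁ − μ₀| / σ = |168.6 − 156.7| / 27.9 = 0.4265
Noncentrality parameter: δ = d·√n = 0.4265 × √56 = 3.1918
Critical value for a two-sided test at α = 0.1: z_{α/2} = 1.645.
Power = Φ(δ − 1.645) + Φ(−δ − 1.645) = Φ(1.547) + Φ(-4.837) = 0.9391 + 0.0000 = 0.9391.

Power ≈ 0.939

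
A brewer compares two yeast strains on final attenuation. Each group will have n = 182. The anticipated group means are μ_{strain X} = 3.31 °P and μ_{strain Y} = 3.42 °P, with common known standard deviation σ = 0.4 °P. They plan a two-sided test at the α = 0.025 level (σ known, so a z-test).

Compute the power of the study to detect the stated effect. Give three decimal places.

Standardized effect: d = |μ_{strain X} − μ_{strain Y}| / σ = |3.31 − 3.42| / 0.4 = 0.2750
Noncentrality parameter: δ = d·√(n/2) = 0.2750 × √(182/2) = 2.6233
Two-sided α = 0.025 → critical value z_{0.0125} = 2.241.
Power = Φ(δ − 2.241) + Φ(−δ − 2.241) = Φ(0.382) + Φ(-4.865) = 0.6487 + 0.0000 = 0.6487.

Power ≈ 0.649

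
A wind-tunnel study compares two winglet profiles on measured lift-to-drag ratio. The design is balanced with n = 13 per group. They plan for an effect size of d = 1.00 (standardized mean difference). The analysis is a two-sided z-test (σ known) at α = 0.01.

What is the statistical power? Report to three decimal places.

Power ≈ 0.490

Noncentrality parameter: δ = d·√(n/2) = 1.00 × √(13/2) = 2.5495
Critical value for a two-sided test at α = 0.01: z_{α/2} = 2.576.
Power = Φ(δ − 2.576) + Φ(−δ − 2.576) = Φ(-0.026) + Φ(-5.125) = 0.4895 + 0.0000 = 0.4895.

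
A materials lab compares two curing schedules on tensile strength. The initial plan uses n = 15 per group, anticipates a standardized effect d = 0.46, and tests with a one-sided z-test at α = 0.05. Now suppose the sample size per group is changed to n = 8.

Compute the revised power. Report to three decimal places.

With n = 8 per group: δ = d·√(n/2) = 0.46 × √(8/2) = 0.9200. Critical value z_{0.05} = 1.645.
Revised power = P(Z > 1.645 − δ) = Φ(-0.725) = 0.2343.

Power ≈ 0.234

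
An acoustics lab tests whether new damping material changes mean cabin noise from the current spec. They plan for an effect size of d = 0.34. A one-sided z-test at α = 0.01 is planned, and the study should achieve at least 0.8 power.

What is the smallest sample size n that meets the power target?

n = 87

For power 0.8 need Φ(δ − z_{0.01}) = 0.8, so δ = z_{0.01} + z_{0.20} = 2.326 + 0.842 = 3.168.
δ = d·√n ⇒ n = (δ/d)² = (3.168 / 0.34)² = 86.82.
Rounding up, n = 87.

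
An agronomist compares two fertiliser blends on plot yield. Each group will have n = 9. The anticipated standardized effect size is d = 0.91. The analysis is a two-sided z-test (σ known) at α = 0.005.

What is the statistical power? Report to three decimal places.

Noncentrality parameter: δ = d·√(n/2) = 0.91 × √(9/2) = 1.9304
Two-sided α = 0.005 → critical value z_{0.0025} = 2.807.
Power = Φ(δ − 2.807) + Φ(−δ − 2.807) = Φ(-0.877) + Φ(-4.737) = 0.1903 + 0.0000 = 0.1903.

Power ≈ 0.190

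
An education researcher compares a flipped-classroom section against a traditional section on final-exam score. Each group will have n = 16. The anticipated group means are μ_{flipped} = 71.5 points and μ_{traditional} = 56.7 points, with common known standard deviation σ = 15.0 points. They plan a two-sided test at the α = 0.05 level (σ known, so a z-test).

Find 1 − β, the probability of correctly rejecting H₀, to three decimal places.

Power ≈ 0.797

Standardized effect: d = |μ_{flipped} − μ_{traditional}| / σ = |71.5 − 56.7| / 15.0 = 0.9867
Noncentrality parameter: δ = d·√(n/2) = 0.9867 × √(16/2) = 2.7907
Critical value for a two-sided test at α = 0.05: z_{α/2} = 1.960.
Power = Φ(δ − 1.960) + Φ(−δ − 1.960) = Φ(0.831) + Φ(-4.751) = 0.7969 + 0.0000 = 0.7969.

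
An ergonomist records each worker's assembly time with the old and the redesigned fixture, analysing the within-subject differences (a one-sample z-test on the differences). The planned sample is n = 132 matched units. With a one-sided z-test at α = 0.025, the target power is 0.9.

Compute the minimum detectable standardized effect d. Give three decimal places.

d ≈ 0.282

Required noncentrality: δ = z_{0.025} + z_{0.10} = 1.960 + 1.282 = 3.242.
δ = d·√n ⇒ d = δ/√n = 3.242/√132 = 0.2821.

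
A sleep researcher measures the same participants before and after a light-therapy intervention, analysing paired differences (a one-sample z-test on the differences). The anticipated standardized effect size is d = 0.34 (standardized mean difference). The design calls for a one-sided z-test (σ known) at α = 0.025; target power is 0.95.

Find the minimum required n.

Set Φ(δ − 1.960) = 0.95; then δ − 1.960 = Φ⁻¹(0.95) = 1.645, giving δ = 3.605.
δ = d·√n ⇒ n = (δ/d)² = (3.605 / 0.34)² = 112.41.
Rounding up, n = 113.

n = 113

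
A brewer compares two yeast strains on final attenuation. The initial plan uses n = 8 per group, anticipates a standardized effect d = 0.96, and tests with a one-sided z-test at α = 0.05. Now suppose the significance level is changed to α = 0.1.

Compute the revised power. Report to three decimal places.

δ = d·√(n/2) = 0.96 × √(8/2) = 1.9200 (unchanged). New critical value: z_{0.1} = 1.282.
Revised power = P(Z > 1.282 − δ) = Φ(0.638) = 0.7384.

Power ≈ 0.738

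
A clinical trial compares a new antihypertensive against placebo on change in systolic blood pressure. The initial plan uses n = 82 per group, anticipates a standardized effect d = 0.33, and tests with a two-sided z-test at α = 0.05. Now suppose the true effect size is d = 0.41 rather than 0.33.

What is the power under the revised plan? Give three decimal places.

Power ≈ 0.747

With d = 0.41: δ = d·√(n/2) = 0.41 × √(82/2) = 2.6253. Critical value z_{0.025} = 1.960.
Revised power = Φ(δ − 1.960) + Φ(−δ − 1.960) = Φ(0.665) + Φ(-4.585) = 0.7471 + 0.0000 = 0.7471.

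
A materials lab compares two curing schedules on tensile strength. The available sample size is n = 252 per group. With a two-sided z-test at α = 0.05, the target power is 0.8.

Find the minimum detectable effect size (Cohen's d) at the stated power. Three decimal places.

d ≈ 0.250

Need Φ(δ − 1.960) = 0.8, so δ = 1.960 + 0.842 = 2.802.
(The second rejection-region term Φ(−δ − z_{α/2}) is negligible and dropped.)
δ = d·√(n/2) ⇒ d = δ/√(n/2) = 2.802/√(252/2) = 0.2496.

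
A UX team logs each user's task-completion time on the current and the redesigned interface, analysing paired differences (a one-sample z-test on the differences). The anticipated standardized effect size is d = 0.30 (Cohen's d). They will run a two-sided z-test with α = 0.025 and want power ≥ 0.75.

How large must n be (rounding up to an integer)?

n = 95

For power 0.75 need Φ(δ − z_{0.0125}) = 0.75, so δ = z_{0.0125} + z_{0.25} = 2.241 + 0.674 = 2.916.
(For δ > 0 the lower-tail rejection region contributes negligibly to power, so the one-term inversion is standard.)
δ = d·√n ⇒ n = (δ/d)² = (2.916 / 0.30)² = 94.47.
Rounding up, n = 95.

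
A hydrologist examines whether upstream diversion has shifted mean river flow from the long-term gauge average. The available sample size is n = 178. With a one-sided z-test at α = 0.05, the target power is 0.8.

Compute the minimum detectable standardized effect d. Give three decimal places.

Need Φ(δ − 1.645) = 0.8, so δ = 1.645 + 0.842 = 2.486.
δ = d·√n ⇒ d = δ/√n = 2.486/√178 = 0.1864.

d ≈ 0.186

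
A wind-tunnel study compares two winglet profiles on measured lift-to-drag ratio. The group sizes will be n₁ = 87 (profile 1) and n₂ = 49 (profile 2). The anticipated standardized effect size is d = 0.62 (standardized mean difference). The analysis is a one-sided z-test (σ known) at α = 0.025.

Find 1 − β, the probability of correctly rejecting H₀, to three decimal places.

Noncentrality parameter: δ = d / √(1/n₁ + 1/n₂) = 0.62 / √(1/87 + 1/49) = 3.4712
One-sided α = 0.025 → critical value z_{0.025} = 1.960.
Power = Φ(δ − 1.960) = Φ(1.511) = 0.9346.

Power ≈ 0.935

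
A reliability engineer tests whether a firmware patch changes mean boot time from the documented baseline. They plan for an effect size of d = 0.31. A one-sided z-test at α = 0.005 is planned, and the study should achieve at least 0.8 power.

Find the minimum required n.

n = 122

Set Φ(δ − 2.576) = 0.8; then δ − 2.576 = Φ⁻¹(0.8) = 0.842, giving δ = 3.417.
δ = d·√n ⇒ n = (δ/d)² = (3.417 / 0.31)² = 121.53.
Rounding up, n = 122.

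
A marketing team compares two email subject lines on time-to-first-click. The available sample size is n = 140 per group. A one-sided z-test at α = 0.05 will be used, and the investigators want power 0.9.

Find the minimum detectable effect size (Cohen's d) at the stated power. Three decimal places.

d ≈ 0.350

Required noncentrality: δ = z_{0.05} + z_{0.10} = 1.645 + 1.282 = 2.926.
δ = d·√(n/2) ⇒ d = δ/√(n/2) = 2.926/√(140/2) = 0.3498.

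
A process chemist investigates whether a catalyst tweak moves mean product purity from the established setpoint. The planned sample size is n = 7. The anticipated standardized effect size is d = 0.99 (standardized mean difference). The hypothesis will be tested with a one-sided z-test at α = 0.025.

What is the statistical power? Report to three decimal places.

Noncentrality parameter: δ = d·√n = 0.99 × √7 = 2.6193
One-sided α = 0.025 → critical value z_{0.025} = 1.960.
Power = Φ(δ − 1.960) = Φ(0.659) = 0.7452.

Power ≈ 0.745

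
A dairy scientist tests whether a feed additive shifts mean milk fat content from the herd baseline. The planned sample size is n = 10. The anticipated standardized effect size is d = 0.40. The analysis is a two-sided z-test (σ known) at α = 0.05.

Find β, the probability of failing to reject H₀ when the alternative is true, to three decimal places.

β ≈ 0.756

Noncentrality parameter: λ = d·√n = 0.40 × √10 = 1.2649
Critical value for a two-sided test at α = 0.05: z_{α/2} = 1.960.
Power = Φ(λ − 1.960) + Φ(−λ − 1.960) = Φ(-0.695) + Φ(-3.225) = 0.2435 + 0.0006 = 0.2441.
Type II error: β = 1 − power = 1 − 0.2441 = 0.7559.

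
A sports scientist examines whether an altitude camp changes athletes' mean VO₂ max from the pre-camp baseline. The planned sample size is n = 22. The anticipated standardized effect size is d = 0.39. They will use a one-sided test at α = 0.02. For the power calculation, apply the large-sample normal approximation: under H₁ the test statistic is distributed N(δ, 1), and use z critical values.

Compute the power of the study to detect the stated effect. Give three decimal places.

Power ≈ 0.411

Noncentrality parameter: δ = d·√n = 0.39 × √22 = 1.8293
Critical value for a one-sided test at α = 0.02: z_α = 2.054.
Power = P(Z > 2.054 − δ) = Φ(-0.224) = 0.4112.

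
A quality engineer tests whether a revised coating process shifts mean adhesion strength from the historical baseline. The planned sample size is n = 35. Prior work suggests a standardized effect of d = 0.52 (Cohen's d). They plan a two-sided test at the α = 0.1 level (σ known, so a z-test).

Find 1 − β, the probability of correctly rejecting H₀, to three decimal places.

Power ≈ 0.924

Noncentrality parameter: δ = d·√n = 0.52 × √35 = 3.0764
Critical value for a two-sided test at α = 0.1: z_{α/2} = 1.645.
Power = Φ(δ − 1.645) + Φ(−δ − 1.645) = Φ(1.432) + Φ(-4.721) = 0.9239 + 0.0000 = 0.9239.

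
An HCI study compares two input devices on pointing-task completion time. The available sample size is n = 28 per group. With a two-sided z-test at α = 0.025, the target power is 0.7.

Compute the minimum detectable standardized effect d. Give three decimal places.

d ≈ 0.739

Required noncentrality: δ = z_{0.0125} + z_{0.30} = 2.241 + 0.524 = 2.766.
(The second rejection-region term Φ(−δ − z_{α/2}) is negligible and dropped.)
δ = d·√(n/2) ⇒ d = δ/√(n/2) = 2.766/√(28/2) = 0.7392.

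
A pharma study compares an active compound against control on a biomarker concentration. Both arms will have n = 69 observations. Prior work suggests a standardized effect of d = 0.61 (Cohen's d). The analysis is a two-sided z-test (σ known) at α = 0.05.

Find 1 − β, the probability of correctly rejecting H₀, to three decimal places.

Power ≈ 0.948

Noncentrality parameter: δ = d·√(n/2) = 0.61 × √(69/2) = 3.5829
Critical value for a two-sided test at α = 0.05: z_{α/2} = 1.960.
Power = Φ(δ − 1.960) + Φ(−δ − 1.960) = Φ(1.623) + Φ(-5.543) = 0.9477 + 0.0000 = 0.9477.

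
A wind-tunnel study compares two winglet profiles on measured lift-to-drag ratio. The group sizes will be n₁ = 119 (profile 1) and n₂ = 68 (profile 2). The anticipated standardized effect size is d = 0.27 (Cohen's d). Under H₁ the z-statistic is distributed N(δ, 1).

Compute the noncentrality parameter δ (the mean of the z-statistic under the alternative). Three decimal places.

δ = d / √(1/n₁ + 1/n₂) = 0.27 / √(1/119 + 1/68) = 1.7761

δ ≈ 1.776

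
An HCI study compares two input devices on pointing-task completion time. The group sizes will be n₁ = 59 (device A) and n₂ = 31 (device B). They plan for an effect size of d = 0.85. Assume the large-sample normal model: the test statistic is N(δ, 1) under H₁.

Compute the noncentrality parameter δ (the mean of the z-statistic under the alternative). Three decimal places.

δ = d / √(1/n₁ + 1/n₂) = 0.85 / √(1/59 + 1/31) = 3.8318

δ ≈ 3.832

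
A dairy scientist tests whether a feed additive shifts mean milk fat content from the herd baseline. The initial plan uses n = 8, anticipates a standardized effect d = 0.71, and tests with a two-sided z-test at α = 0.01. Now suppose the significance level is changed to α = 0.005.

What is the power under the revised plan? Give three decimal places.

Power ≈ 0.212

δ = d·√n = 0.71 × √8 = 2.0082 (unchanged). New critical value: z_{0.0025} = 2.807.
Revised power = Φ(δ − 2.807) + Φ(−δ − 2.807) = Φ(-0.799) + Φ(-4.815) = 0.2122 + 0.0000 = 0.2122.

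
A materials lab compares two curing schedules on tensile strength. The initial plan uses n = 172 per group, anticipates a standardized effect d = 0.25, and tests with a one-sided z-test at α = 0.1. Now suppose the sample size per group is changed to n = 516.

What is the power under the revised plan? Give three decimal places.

Power ≈ 0.997

With n = 516 per group: δ = d·√(n/2) = 0.25 × √(516/2) = 4.0156. Critical value z_{0.1} = 1.282.
Revised power = Φ(δ − 1.282) = Φ(2.734) = 0.9969.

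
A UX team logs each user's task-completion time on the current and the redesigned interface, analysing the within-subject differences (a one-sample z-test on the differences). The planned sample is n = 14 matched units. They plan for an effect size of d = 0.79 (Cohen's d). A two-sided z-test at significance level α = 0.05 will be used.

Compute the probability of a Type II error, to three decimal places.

Noncentrality parameter: λ = d·√n = 0.79 × √14 = 2.9559
Critical value for a two-sided test at α = 0.05: z_{α/2} = 1.960.
Power = Φ(λ − 1.960) + Φ(−λ − 1.960) = Φ(0.996) + Φ(-4.916) = 0.8404 + 0.0000 = 0.8404.
Type II error: β = 1 − power = 1 − 0.8404 = 0.1596.

β ≈ 0.160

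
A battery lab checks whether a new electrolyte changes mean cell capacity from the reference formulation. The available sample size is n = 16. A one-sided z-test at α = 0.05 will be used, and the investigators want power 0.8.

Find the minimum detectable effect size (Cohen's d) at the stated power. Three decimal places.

Need Φ(δ − 1.645) = 0.8, so δ = 1.645 + 0.842 = 2.486.
δ = d·√n ⇒ d = δ/√n = 2.486/√16 = 0.6216.

d ≈ 0.622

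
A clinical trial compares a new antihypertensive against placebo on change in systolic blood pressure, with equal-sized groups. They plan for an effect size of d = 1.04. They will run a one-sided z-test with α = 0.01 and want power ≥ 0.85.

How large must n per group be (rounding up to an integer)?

For power 0.85 need Φ(δ − z_{0.01}) = 0.85, so δ = z_{0.01} + z_{0.15} = 2.326 + 1.036 = 3.363.
δ = d·√(n/2) ⇒ n = 2(δ/d)² = 2 × (3.363 / 1.04)² = 20.91.
Round up to the next whole unit.

n = 21 per group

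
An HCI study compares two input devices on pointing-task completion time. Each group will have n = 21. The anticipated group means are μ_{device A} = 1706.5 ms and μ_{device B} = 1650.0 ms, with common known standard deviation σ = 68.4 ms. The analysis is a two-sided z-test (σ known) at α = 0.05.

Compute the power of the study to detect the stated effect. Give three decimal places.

Power ≈ 0.763

Standardized effect: d = |μ_{device A} − μ_{device B}| / σ = |1706.5 − 1650.0| / 68.4 = 0.8260
Noncentrality parameter: δ = d·√(n/2) = 0.8260 × √(21/2) = 2.6766
Critical value for a two-sided test at α = 0.05: z_{α/2} = 1.960.
Power = Φ(δ − 1.960) + Φ(−δ − 1.960) = Φ(0.717) + Φ(-4.637) = 0.7632 + 0.0000 = 0.7632.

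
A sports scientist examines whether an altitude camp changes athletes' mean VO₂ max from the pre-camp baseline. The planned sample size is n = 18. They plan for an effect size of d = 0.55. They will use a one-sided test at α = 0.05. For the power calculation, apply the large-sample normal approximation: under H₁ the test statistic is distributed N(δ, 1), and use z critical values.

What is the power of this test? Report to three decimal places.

Power ≈ 0.754

Noncentrality parameter: δ = d·√n = 0.55 × √18 = 2.3335
One-sided α = 0.05 → critical value z_{0.05} = 1.645.
Power = P(Z > 1.645 − δ) = Φ(0.689) = 0.7545.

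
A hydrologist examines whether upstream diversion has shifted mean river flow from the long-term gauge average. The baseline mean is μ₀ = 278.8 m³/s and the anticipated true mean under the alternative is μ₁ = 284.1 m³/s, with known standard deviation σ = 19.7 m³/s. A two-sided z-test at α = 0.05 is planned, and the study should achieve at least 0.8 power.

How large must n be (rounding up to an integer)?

n = 109

Standardized effect: d = |μ₁ − μ₀| / σ = |284.1 − 278.8| / 19.7 = 0.2690
For power 0.8 need Φ(δ − z_{0.025}) = 0.8, so δ = z_{0.025} + z_{0.20} = 1.960 + 0.842 = 2.802.
(The Φ(−δ − z_{α/2}) term is vanishingly small for δ > 0 and is dropped in the standard sample-size formula.)
δ = d·√n ⇒ n = (δ/d)² = (2.802 / 0.2690)² = 108.44.
Rounding up, n = 109.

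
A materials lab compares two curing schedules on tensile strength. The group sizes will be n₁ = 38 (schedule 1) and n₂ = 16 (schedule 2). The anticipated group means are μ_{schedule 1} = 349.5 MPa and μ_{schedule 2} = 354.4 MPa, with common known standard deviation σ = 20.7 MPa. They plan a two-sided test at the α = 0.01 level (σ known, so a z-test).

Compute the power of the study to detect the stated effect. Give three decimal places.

Standardized effect: d = |μ_{schedule 1} − μ_{schedule 2}| / σ = |349.5 − 354.4| / 20.7 = 0.2367
Noncentrality parameter: λ = d / √(1/n₁ + 1/n₂) = 0.2367 / √(1/38 + 1/16) = 0.7943
Critical value for a two-sided test at α = 0.01: z_{α/2} = 2.576.
Power = Φ(λ − 2.576) + Φ(−λ − 2.576) = Φ(-1.782) + Φ(-3.370) = 0.0374 + 0.0004 = 0.0378.

Power ≈ 0.038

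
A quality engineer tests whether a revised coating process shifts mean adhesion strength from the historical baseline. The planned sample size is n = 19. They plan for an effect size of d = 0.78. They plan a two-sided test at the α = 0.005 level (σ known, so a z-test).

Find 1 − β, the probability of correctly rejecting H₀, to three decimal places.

Power ≈ 0.723

Noncentrality parameter: δ = d·√n = 0.78 × √19 = 3.3999
Two-sided α = 0.005 → critical value z_{0.0025} = 2.807.
Power = Φ(δ − 2.807) + Φ(−δ − 2.807) = Φ(0.593) + Φ(-6.207) = 0.7234 + 0.0000 = 0.7234.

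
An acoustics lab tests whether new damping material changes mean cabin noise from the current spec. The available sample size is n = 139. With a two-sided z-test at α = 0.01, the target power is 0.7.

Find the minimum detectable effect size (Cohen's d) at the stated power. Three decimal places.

Required noncentrality: δ = z_{0.005} + z_{0.30} = 2.576 + 0.524 = 3.100.
(The second rejection-region term Φ(−δ − z_{α/2}) is negligible and dropped.)
δ = d·√n ⇒ d = δ/√n = 3.100/√139 = 0.2630.

d ≈ 0.263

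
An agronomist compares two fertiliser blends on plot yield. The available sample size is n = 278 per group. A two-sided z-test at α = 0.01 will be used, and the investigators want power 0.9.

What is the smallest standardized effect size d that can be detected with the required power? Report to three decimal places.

d ≈ 0.327

Required noncentrality: δ = z_{0.005} + z_{0.10} = 2.576 + 1.282 = 3.857.
(The second rejection-region term Φ(−δ − z_{α/2}) is negligible and dropped.)
δ = d·√(n/2) ⇒ d = δ/√(n/2) = 3.857/√(278/2) = 0.3272.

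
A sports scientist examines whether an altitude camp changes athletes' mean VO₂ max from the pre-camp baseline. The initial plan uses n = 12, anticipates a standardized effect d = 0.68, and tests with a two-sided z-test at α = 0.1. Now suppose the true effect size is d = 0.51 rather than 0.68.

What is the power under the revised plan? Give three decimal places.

With d = 0.51: δ = d·√n = 0.51 × √12 = 1.7667. Critical value z_{0.05} = 1.645.
Revised power = Φ(δ − 1.645) + Φ(−δ − 1.645) = Φ(0.122) + Φ(-3.412) = 0.5485 + 0.0003 = 0.5488.

Power ≈ 0.549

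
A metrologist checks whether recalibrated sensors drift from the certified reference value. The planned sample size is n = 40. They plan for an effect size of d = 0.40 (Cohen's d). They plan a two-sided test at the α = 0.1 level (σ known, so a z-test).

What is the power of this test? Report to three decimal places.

Noncentrality parameter: δ = d·√n = 0.40 × √40 = 2.5298
Two-sided α = 0.1 → critical value z_{0.05} = 1.645.
Power = Φ(δ − 1.645) + Φ(−δ − 1.645) = Φ(0.885) + Φ(-4.175) = 0.8119 + 0.0000 = 0.8119.

Power ≈ 0.812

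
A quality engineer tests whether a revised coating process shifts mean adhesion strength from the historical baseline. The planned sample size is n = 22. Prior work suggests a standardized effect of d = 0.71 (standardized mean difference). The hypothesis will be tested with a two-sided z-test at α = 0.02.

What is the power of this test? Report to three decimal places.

Noncentrality parameter: δ = d·√n = 0.71 × √22 = 3.3302
Two-sided α = 0.02 → critical value z_{0.01} = 2.326.
Power = Φ(δ − 2.326) + Φ(−δ − 2.326) = Φ(1.004) + Φ(-5.657) = 0.8423 + 0.0000 = 0.8423.

Power ≈ 0.842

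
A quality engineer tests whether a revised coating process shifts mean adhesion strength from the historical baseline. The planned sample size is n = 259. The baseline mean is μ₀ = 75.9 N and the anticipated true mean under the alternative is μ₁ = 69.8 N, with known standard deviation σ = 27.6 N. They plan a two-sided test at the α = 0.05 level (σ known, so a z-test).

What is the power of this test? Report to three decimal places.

Standardized effect: d = |μ₁ − μ₀| / σ = |69.8 − 75.9| / 27.6 = 0.2210
Noncentrality parameter: δ = d·√n = 0.2210 × √259 = 3.5569
Critical value for a two-sided test at α = 0.05: z_{α/2} = 1.960.
Power = Φ(δ − 1.960) + Φ(−δ − 1.960) = Φ(1.597) + Φ(-5.517) = 0.9449 + 0.0000 = 0.9449.

Power ≈ 0.945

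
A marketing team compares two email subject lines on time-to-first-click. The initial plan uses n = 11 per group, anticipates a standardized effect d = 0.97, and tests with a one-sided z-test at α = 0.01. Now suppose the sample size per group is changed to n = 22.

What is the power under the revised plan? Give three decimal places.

Power ≈ 0.813

With n = 22 per group: δ = d·√(n/2) = 0.97 × √(22/2) = 3.2171. Critical value z_{0.01} = 2.326.
Revised power = P(Z > 2.326 − δ) = Φ(0.891) = 0.8135.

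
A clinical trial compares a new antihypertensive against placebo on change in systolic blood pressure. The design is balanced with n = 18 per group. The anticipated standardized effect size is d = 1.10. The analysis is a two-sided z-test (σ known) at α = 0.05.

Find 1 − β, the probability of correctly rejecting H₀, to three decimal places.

Noncentrality parameter: δ = d·√(n/2) = 1.10 × √(18/2) = 3.3000
Critical value for a two-sided test at α = 0.05: z_{α/2} = 1.960.
Power = Φ(δ − 1.960) + Φ(−δ − 1.960) = Φ(1.340) + Φ(-5.260) = 0.9099 + 0.0000 = 0.9099.

Power ≈ 0.910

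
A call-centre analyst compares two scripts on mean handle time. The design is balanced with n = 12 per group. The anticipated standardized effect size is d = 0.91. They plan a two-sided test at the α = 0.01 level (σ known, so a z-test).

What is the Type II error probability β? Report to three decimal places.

β ≈ 0.636

Noncentrality parameter: δ = d·√(n/2) = 0.91 × √(12/2) = 2.2290
Critical value for a two-sided test at α = 0.01: z_{α/2} = 2.576.
Power = Φ(δ − 2.576) + Φ(−δ − 2.576) = Φ(-0.347) + Φ(-4.805) = 0.3644 + 0.0000 = 0.3644.
Type II error: β = 1 − power = 1 − 0.3644 = 0.6356.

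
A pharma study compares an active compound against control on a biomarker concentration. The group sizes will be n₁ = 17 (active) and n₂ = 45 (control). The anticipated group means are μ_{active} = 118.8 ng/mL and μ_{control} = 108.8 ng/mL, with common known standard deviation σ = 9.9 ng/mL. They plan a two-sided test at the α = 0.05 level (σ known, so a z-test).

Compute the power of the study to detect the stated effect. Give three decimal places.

Standardized effect: d = |μ_{active} − μ_{control}| / σ = |118.8 − 108.8| / 9.9 = 1.0101
Noncentrality parameter: δ = d / √(1/n₁ + 1/n₂) = 1.0101 / √(1/17 + 1/45) = 3.5481
Critical value for a two-sided test at α = 0.05: z_{α/2} = 1.960.
Power = Φ(δ − 1.960) + Φ(−δ − 1.960) = Φ(1.588) + Φ(-5.508) = 0.9439 + 0.0000 = 0.9439.

Power ≈ 0.944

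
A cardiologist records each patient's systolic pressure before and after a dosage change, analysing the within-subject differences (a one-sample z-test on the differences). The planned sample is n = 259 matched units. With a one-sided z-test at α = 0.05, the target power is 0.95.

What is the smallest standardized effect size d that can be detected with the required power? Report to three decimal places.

d ≈ 0.204

Required noncentrality: δ = z_{0.05} + z_{0.05} = 1.645 + 1.645 = 3.290.
δ = d·√n ⇒ d = δ/√n = 3.290/√259 = 0.2044.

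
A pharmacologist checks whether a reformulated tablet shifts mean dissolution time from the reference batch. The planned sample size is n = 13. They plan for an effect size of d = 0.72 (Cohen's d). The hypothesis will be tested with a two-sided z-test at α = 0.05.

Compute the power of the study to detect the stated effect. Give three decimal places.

Power ≈ 0.738

Noncentrality parameter: δ = d·√n = 0.72 × √13 = 2.5960
Critical value for a two-sided test at α = 0.05: z_{α/2} = 1.960.
Power = Φ(δ − 1.960) + Φ(−δ − 1.960) = Φ(0.636) + Φ(-4.556) = 0.7376 + 0.0000 = 0.7376.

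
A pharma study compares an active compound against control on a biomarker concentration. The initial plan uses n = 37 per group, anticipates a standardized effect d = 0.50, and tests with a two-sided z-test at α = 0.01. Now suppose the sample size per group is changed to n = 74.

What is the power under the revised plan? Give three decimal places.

Power ≈ 0.679

With n = 74 per group: δ = d·√(n/2) = 0.50 × √(74/2) = 3.0414. Critical value z_{0.005} = 2.576.
Revised power = Φ(δ − 2.576) + Φ(−δ − 2.576) = Φ(0.466) + Φ(-5.617) = 0.6792 + 0.0000 = 0.6792.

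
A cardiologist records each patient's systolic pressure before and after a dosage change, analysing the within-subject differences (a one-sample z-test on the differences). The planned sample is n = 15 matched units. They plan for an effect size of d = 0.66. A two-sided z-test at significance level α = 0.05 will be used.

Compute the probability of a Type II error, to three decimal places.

Noncentrality parameter: δ = d·√n = 0.66 × √15 = 2.5562
Critical value for a two-sided test at α = 0.05: z_{α/2} = 1.960.
Power = Φ(δ − 1.960) + Φ(−δ − 1.960) = Φ(0.596) + Φ(-4.516) = 0.7245 + 0.0000 = 0.7245.
Type II error: β = 1 − power = 1 − 0.7245 = 0.2755.

β ≈ 0.276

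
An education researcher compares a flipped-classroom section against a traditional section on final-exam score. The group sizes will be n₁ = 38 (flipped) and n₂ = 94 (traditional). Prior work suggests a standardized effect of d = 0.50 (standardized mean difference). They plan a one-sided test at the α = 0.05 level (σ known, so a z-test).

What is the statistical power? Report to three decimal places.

Noncentrality parameter: δ = d / √(1/n₁ + 1/n₂) = 0.50 / √(1/38 + 1/94) = 2.6010
One-sided α = 0.05 → critical value z_{0.05} = 1.645.
Power = P(Z > 1.645 − δ) = Φ(0.956) = 0.8305.

Power ≈ 0.830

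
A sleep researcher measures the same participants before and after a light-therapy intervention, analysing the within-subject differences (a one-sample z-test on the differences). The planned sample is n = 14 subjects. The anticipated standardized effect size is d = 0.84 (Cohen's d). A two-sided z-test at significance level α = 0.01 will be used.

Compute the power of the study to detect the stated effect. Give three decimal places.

Noncentrality parameter: δ = d·√n = 0.84 × √14 = 3.1430
Two-sided α = 0.01 → critical value z_{0.005} = 2.576.
Power = Φ(δ − 2.576) + Φ(−δ − 2.576) = Φ(0.567) + Φ(-5.719) = 0.7147 + 0.0000 = 0.7147.

Power ≈ 0.715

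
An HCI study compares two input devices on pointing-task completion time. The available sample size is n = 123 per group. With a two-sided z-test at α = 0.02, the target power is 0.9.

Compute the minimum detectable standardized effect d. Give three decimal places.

Need Φ(δ − 2.326) = 0.9, so δ = 2.326 + 1.282 = 3.608.
(The second rejection-region term Φ(−δ − z_{α/2}) is negligible and dropped.)
δ = d·√(n/2) ⇒ d = δ/√(n/2) = 3.608/√(123/2) = 0.4601.

d ≈ 0.460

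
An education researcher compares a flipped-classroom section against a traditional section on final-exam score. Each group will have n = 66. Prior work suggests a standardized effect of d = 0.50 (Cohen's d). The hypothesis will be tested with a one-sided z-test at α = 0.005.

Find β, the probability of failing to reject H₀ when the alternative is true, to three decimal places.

Noncentrality parameter: δ = d·√(n/2) = 0.50 × √(66/2) = 2.8723
Critical value for a one-sided test at α = 0.005: z_α = 2.576.
Power = P(Z > 2.576 − δ) = Φ(0.296) = 0.6166.
Type II error: β = 1 − power = 1 − 0.6166 = 0.3834.

β ≈ 0.383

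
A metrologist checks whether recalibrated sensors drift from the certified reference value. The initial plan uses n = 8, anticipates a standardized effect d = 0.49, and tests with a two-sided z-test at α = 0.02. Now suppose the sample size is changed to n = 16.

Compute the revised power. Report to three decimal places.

With n = 16: δ = d·√n = 0.49 × √16 = 1.9600. Critical value z_{0.01} = 2.326.
Revised power = Φ(δ − 2.326) + Φ(−δ − 2.326) = Φ(-0.366) + Φ(-4.286) = 0.3571 + 0.0000 = 0.3571.

Power ≈ 0.357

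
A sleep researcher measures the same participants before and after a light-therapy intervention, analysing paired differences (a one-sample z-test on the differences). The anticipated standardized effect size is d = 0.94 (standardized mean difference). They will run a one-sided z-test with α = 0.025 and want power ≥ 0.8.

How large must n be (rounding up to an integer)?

n = 9

For power 0.8 need Φ(δ − z_{0.025}) = 0.8, so δ = z_{0.025} + z_{0.20} = 1.960 + 0.842 = 2.802.
δ = d·√n ⇒ n = (δ/d)² = (2.802 / 0.94)² = 8.88.
Rounding up, n = 9.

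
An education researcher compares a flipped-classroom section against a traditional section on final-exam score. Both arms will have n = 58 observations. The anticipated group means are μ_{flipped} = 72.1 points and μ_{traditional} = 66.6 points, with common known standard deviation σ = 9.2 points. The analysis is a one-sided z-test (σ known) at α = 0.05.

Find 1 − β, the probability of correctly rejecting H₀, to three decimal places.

Power ≈ 0.942

Standardized effect: d = |μ_{flipped} − μ_{traditional}| / σ = |72.1 − 66.6| / 9.2 = 0.5978
Noncentrality parameter: δ = d·√(n/2) = 0.5978 × √(58/2) = 3.2194
One-sided α = 0.05 → critical value z_{0.05} = 1.645.
Power = Φ(δ − 1.645) = Φ(1.575) = 0.9423.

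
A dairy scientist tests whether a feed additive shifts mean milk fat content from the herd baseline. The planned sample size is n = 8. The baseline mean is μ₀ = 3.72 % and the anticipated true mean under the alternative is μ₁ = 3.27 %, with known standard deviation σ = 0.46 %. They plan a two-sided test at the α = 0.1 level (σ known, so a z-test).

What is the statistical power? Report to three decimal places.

Standardized effect: d = |μ₁ − μ₀| / σ = |3.27 − 3.72| / 0.46 = 0.9783
Noncentrality parameter: δ = d·√n = 0.9783 × √8 = 2.7669
Critical value for a two-sided test at α = 0.1: z_{α/2} = 1.645.
Power = Φ(δ − 1.645) + Φ(−δ − 1.645) = Φ(1.122) + Φ(-4.412) = 0.8691 + 0.0000 = 0.8691.

Power ≈ 0.869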